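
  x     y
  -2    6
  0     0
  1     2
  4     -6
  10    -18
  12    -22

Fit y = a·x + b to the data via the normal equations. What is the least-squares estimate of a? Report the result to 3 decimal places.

Setting ∂/∂a … = 0 gives: 265·a + 25·b = -478;  25·a + 6·b = -38.
(Σx·x = 265, Σx = 25, Σ1 = 6, Σx·y = -478, Σy = -38.)
Eliminating b: 6·(row 1) − 25·(row 2) gives 965·a = 6·(-478) − 25·(-38) = -1918, so a = -1918/965.
Then b = ((-38) − 25·(-1918/965))/6 = 376/193.

a = -1.988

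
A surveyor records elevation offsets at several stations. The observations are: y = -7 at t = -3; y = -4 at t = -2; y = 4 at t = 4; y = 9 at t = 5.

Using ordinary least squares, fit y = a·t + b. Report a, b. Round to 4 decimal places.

The normal system MᵀM·[a, b]ᵀ = Mᵀy is [[54, 4]; [4, 4]]·[a, b]ᵀ = [90, 2]ᵀ.
Determinant 54·4 − 4² = 200.
a = (90·4 − 4·2)/200 = 44/25; b = (54·2 − 4·90)/200 = -63/50.

a = 1.7600, b = -1.2600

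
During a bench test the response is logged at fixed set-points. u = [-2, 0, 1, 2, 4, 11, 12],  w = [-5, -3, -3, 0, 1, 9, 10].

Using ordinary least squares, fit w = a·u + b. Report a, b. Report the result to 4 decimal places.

The normal equations are: 290·a + 28·b = 230;  28·a + 7·b = 9.
(Σu·u = 290, Σu = 28, Σ1 = 7, Σu·w = 230, Σw = 9.)
Δ = 290·7 − 28² = 1246.
a = (230·7 − 28·9)/1246 = 97/89; b = (290·9 − 28·230)/1246 = -1915/623.

a = 1.0899, b = -3.0738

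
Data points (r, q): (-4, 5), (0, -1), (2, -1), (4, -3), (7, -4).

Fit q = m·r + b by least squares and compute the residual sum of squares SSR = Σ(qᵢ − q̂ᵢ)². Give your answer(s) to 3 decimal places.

Entries of AᵀA: Σr·r = 85, Σr = 9, Σ1 = 5.
For Aᵀq: Σr·q = -62, Σq = -4.
So AᵀA·[m, b]ᵀ = Aᵀq: [[85, 9]; [9, 5]]·[m, b]ᵀ = [-62, -4]ᵀ.
Eliminating b: 5·(row 1) − 9·(row 2) gives 344·m = 5·(-62) − 9·(-4) = -274, so m = -137/172.
Then b = ((-4) − 9·(-137/172))/5 = 109/172.
Residuals: 203/172, -281/172, -7/172, -77/172, 81/86; SSR = 443/86.

SSR = 5.151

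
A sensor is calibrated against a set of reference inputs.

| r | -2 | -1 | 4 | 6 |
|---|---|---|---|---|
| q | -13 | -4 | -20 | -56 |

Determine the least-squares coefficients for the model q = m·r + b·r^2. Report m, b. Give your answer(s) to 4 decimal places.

Sums needed: Σr·r = 57, Σr·r^2 = 271, Σr^2·r^2 = 1569.
Moment sums: Σr·q = -386, Σr^2·q = -2392.
Eliminating b: 1569·(row 1) − 271·(row 2) gives 15992·m = 1569·(-386) − 271·(-2392) = 42598, so m = 21299/7996.
Then b = ((-2392) − 271·(21299/7996))/1569 = -15869/7996.

m = 2.6637, b = -1.9846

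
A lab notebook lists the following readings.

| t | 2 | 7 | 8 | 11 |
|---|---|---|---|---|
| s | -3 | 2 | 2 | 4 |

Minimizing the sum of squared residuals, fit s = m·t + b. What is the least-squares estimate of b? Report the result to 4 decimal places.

XᵀX·[m, b]ᵀ = Xᵀs reads: 238·m + 28·b = 68;  28·m + 4·b = 5.
Determinant 238·4 − 28² = 168.
m = (68·4 − 28·5)/168 = 11/14; b = (238·5 − 28·68)/168 = -17/4.

b = -4.2500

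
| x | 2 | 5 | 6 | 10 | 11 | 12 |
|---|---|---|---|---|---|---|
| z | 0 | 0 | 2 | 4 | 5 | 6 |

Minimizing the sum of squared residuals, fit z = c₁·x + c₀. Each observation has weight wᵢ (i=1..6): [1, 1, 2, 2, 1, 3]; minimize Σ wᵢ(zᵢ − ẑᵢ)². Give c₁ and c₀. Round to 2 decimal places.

c₁ = 0.65, c₀ = -2.06

AᵀWA·[c₁, c₀]ᵀ = AᵀWz reads: 854·c₁ + 86·c₀ = 375;  86·c₁ + 10·c₀ = 35.
Eliminating c₀: 10·(row 1) − 86·(row 2) gives 1144·c₁ = 10·375 − 86·35 = 740, so c₁ = 185/286.
Then c₀ = (35 − 86·(185/286))/10 = -295/143.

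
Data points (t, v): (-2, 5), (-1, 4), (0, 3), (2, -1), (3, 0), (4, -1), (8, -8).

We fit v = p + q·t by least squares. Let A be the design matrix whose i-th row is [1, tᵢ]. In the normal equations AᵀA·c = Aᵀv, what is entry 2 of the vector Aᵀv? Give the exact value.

Entry 2 ↔ basis t, so (Aᵀv)_{2} = Σᵢ (t)·vᵢ = (-2)·(5) + (-1)·(4) + (0)·(3) + (2)·(-1) + (3)·(0) + (4)·(-1) + (8)·(-8) = -84.

-84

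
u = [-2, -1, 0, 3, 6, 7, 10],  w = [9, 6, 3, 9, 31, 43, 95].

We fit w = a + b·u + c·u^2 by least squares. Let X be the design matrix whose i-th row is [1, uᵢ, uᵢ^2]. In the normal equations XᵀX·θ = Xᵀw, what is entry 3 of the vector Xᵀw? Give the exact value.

Entry 3 ↔ basis u^2, so (Xᵀw)_{3} = Σᵢ (u^2)·wᵢ = (4)·(9) + (1)·(6) + (0)·(3) + (9)·(9) + (36)·(31) + (49)·(43) + (100)·(95) = 12846.

12846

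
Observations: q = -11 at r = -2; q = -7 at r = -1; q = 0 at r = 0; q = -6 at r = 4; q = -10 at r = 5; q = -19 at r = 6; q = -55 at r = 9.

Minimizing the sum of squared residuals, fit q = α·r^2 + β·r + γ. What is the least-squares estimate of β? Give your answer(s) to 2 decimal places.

Entries of AᵀA: Σr^2·r^2 = 8755, Σr^2·r = 1125, Σr^2 = 163, Σr·r = 163, Σr = 21, Σ1 = 7.
And Σr^2·q = -5536, Σr·q = -654, Σq = -108.
Inverting the 3×3 Gram matrix, [α, β, γ]ᵀ = [-80705/80016, 83077/26672, -12869/10002]ᵀ.

β = 3.11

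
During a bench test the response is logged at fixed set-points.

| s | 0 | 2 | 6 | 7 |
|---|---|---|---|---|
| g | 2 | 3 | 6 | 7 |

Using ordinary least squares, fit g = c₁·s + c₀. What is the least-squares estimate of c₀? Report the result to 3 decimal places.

Entries of XᵀX: Σs·s = 89, Σs = 15, Σ1 = 4.
For Xᵀg: Σs·g = 91, Σg = 18.
Δ = 89·4 − 15² = 131.
c₁ = (91·4 − 15·18)/131 = 94/131; c₀ = (89·18 − 15·91)/131 = 237/131.

c₀ = 1.809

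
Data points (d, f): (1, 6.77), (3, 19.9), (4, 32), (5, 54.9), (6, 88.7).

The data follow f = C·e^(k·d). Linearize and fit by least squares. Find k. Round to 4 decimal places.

Taking logs, ln f = k·d + ln C, so regress ln f on d.
XᵀX = [[87.0000, 19.0000]; [19.0000, 5]], rhs = [71.6867, 16.8597]ᵀ  (here Σd = 19.0000, Σ(d)² = 87.0000, Σln f = 16.8597, Σd·ln f = 71.6867).
Δ = 87.0000·5 − (19.0000)² = 74.0000; k = (71.6867·5 − 19.0000·16.8597)/74.0000 = 0.51485, ln C = (87.0000·16.8597 − 19.0000·71.6867)/74.0000 = 1.41552.

k = 0.5148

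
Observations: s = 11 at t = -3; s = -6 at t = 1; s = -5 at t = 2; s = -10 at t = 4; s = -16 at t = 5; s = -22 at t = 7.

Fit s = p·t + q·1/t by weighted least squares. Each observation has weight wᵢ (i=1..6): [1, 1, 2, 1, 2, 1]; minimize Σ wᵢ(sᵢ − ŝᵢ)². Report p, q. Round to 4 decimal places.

p = -3.0184, q = -1.4445

From the data, Σwᵢ·t·t = 133, Σwᵢ·t·1/t = 8, Σwᵢ·1/t·1/t = 312937/176400.
For MᵀWs: Σwᵢ·t·s = -413, Σwᵢ·1/t·s = -5609/210.
So MᵀWM·[p, q]ᵀ = MᵀWs: [[133, 8]; [8, 312937/176400]]·[p, q]ᵀ = [-413, -5609/210]ᵀ.
Δ = 133·(312937/176400) − 8² = 4333003/25200.
p = ((-413)·(312937/176400) − 8·(-5609/210))/(4333003/25200) = -13078643/4333003; q = (133·(-5609/210) − 8·(-413))/(4333003/25200) = -6258840/4333003.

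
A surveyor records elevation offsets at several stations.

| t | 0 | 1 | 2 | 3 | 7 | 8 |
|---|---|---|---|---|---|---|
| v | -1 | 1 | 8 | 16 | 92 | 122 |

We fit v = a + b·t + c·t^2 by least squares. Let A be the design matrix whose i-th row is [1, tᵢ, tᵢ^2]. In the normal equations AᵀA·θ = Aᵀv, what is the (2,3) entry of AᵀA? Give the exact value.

Row 2 ↔ basis t, column 3 ↔ basis t^2, so (AᵀA)_{2,3} = Σᵢ (t)·(t^2) = (0)·(0) + (1)·(1) + (2)·(4) + (3)·(9) + (7)·(49) + (8)·(64) = 891.

891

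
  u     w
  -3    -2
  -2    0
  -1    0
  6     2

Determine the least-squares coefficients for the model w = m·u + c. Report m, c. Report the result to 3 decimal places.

m = 0.360, c = 0.000

With design matrix A, AᵀA = [[50, 0]; [0, 4]] and Aᵀw = [18, 0]ᵀ.
det = 50·4 − 0² = 200.
m = (18·4 − 0·0)/200 = 9/25; c = (50·0 − 0·18)/200 = 0.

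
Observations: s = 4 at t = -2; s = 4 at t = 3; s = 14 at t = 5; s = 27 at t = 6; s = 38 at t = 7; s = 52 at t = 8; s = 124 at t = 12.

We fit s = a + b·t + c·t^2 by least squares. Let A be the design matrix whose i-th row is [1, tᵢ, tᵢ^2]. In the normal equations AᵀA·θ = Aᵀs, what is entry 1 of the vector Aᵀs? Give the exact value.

263

Entry 1 ↔ basis 1, so (Aᵀs)_{1} = Σᵢ sᵢ = (1)·(4) + (1)·(4) + (1)·(14) + (1)·(27) + (1)·(38) + (1)·(52) + (1)·(124) = 263.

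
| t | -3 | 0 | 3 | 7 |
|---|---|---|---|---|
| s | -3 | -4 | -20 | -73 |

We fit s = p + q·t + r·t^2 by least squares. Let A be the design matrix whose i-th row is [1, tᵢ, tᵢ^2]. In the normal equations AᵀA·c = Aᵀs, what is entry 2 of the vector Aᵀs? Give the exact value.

-562

Entry 2 ↔ basis t, so (Aᵀs)_{2} = Σᵢ (t)·sᵢ = (-3)·(-3) + (0)·(-4) + (3)·(-20) + (7)·(-73) = -562.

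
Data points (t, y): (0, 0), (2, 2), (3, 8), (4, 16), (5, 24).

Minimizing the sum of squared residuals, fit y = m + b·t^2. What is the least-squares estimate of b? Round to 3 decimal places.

b = 1.003

Normal-equation sums: Σ1 = 5, Σt^2 = 54, Σt^2·t^2 = 978.
And Σy = 50, Σt^2·y = 936.
So XᵀX·[m, b]ᵀ = Xᵀy: [[5, 54]; [54, 978]]·[m, b]ᵀ = [50, 936]ᵀ.
Δ = 5·978 − 54² = 1974.
m = (50·978 − 54·936)/1974 = -274/329; b = (5·936 − 54·50)/1974 = 330/329.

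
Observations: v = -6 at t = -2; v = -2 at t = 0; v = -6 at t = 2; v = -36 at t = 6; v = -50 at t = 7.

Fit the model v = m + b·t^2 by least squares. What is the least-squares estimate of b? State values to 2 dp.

b = -0.97

Normal-equation sums: Σ1 = 5, Σt^2 = 93, Σt^2·t^2 = 3729.
And Σv = -100, Σt^2·v = -3794.
Normal equations: [[5, 93]; [93, 3729]]·[m, b]ᵀ = [-100, -3794]ᵀ.
Eliminating b: 3729·(row 1) − 93·(row 2) gives 9996·m = 3729·(-100) − 93·(-3794) = -20058, so m = -3343/1666.
Then b = ((-3794) − 93·(-3343/1666))/3729 = -4835/4998.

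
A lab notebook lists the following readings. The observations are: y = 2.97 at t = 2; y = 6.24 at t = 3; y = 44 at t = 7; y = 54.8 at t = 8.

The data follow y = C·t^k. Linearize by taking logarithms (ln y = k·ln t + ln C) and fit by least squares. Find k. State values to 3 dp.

Let Y = ln y. Fitting Y = k·ln t + ln C by least squares:
AᵀA = [[9.7980, 5.8171]; [5.8171, 4]], rhs = [18.4552, 10.7074]ᵀ  (here Σln t = 5.8171, Σ(ln t)² = 9.7980, Σln y = 10.7074, Σln t·ln y = 18.4552).
Δ = 9.7980·4 − (5.8171)² = 5.3534; k = (18.4552·4 − 5.8171·10.7074)/5.3534 = 2.15462, ln C = (9.7980·10.7074 − 5.8171·18.4552)/5.3534 = -0.45656.

k = 2.155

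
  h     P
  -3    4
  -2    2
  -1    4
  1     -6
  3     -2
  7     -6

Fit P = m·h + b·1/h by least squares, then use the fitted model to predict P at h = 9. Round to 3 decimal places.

Setting ∂/∂m … = 0 gives: 73·m + 6·b = -74;  6·m + (4397/1764)·b = -97/7.
Δ = 73·(4397/1764) − 6² = 257477/1764.
m = ((-74)·(4397/1764) − 6·(-97/7))/(257477/1764) = -178714/257477; b = (73·(-97/7) − 6·(-74))/(257477/1764) = -1001196/257477.
At h = 9: P̂ = (-178714/257477)·(9) + (-1001196/257477)·(1/9) = -1719670/257477.

P̂ = -6.679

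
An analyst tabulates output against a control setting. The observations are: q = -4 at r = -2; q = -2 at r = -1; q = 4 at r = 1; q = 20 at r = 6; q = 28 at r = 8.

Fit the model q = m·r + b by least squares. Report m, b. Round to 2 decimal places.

The normal system AᵀA·[m, b]ᵀ = Aᵀq is [[106, 12]; [12, 5]]·[m, b]ᵀ = [358, 46]ᵀ.
Δ = 106·5 − 12² = 386.
m = (358·5 − 12·46)/386 = 619/193; b = (106·46 − 12·358)/386 = 290/193.

m = 3.21, b = 1.50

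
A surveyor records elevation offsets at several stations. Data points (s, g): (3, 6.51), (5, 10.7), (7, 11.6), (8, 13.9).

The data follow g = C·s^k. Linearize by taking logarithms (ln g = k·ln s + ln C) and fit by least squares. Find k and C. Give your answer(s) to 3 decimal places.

k = 0.725, C = 3.040

Linearized form: ln g = k·ln s + ln C. From the 4 transformed points,
Σln s = 6.7334, Σ(ln s)² = 11.9079, Σln g = 9.3265, Σln s·ln g = 16.1151.
Equations: 11.9079·k + 6.7334·ln C = 16.1151;  6.7334·k + 4·ln C = 9.3265.
Slope k = (n·Σln s·ln g − Σln s·Σln g)/(n·Σ(ln s)² − (Σln s)²) = (4·16.1151 − 6.7334·9.3265)/2.2928 = 0.72469; ln C = (Σln g − k·Σln s)/n = 1.11171, so C = exp(1.11171) = 3.03955.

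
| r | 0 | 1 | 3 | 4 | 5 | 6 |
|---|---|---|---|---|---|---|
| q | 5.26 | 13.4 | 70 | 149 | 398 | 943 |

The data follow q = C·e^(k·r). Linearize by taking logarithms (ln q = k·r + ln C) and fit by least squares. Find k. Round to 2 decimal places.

k = 0.86

Taking logs, ln q = k·r + ln C, so regress ln q on r.
Σr = 19.0000, Σ(r)² = 87.0000, Σln q = 26.3433, Σr·ln q = 106.3832.
Equations: 87.0000·k + 19.0000·ln C = 106.3832;  19.0000·k + 6·ln C = 26.3433.
Slope k = (n·Σr·ln q − Σr·Σln q)/(n·Σ(r)² − (Σr)²) = (6·106.3832 − 19.0000·26.3433)/161.0000 = 0.85575; ln C = (Σln q − k·Σr)/n = 1.68069.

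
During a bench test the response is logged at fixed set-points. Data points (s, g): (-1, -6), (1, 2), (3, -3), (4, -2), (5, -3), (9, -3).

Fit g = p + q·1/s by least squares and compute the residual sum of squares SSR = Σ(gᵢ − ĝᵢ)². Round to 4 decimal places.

SSR = 4.4057

From the data, Σ1 = 6, Σ1/s = 161/180, Σ1/s·1/s = 72121/32400.
Moment sums: Σg = -15, Σ1/s·g = 167/30.
Eliminating q: (72121/32400)·(row 1) − (161/180)·(row 2) gives (81361/6480)·p = (72121/32400)·(-15) − (161/180)·(167/30) = -414379/10800, so p = -177591/58115.
Then q = ((167/30) − (161/180)·(-177591/58115))/(72121/32400) = 303372/81361.
Residuals: 319167/406805, 539887/406805, -482898/406805, 50312/406805, -56130/81361, -145818/406805; SSR = 1792246/406805.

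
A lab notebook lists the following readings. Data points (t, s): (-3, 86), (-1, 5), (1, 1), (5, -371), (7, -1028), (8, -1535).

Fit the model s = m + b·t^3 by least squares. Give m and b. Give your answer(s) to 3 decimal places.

m = 3.792, b = -3.006

AᵀA·[m, b]ᵀ = Aᵀs reads: 6·m + 953·b = -2842;  953·m + 396149·b = -1187225.
(Σ1 = 6, Σt^3 = 953, Σt^3·t^3 = 396149, Σs = -2842, Σt^3·s = -1187225.)
Eliminating b: 396149·(row 1) − 953·(row 2) gives 1468685·m = 396149·(-2842) − 953·(-1187225) = 5569967, so m = 5569967/1468685.
Then b = ((-1187225) − 953·(5569967/1468685))/396149 = -4414924/1468685.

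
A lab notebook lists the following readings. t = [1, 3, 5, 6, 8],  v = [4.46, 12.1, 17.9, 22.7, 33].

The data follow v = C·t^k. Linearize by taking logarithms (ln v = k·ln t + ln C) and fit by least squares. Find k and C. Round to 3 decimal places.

With ln vᵢ as the transformed response and ln tᵢ as the regressor:
Σln t = 6.5793, Σ(ln t)² = 11.3317, Σln v = 13.4920, Σln t·ln v = 20.2473.
Equations: 11.3317·k + 6.5793·ln C = 20.2473;  6.5793·k + 5·ln C = 13.4920.
Slope k = (n·Σln t·ln v − Σln t·Σln v)/(n·Σ(ln t)² − (Σln t)²) = (5·20.2473 − 6.5793·13.4920)/13.3720 = 0.93247; ln C = (Σln v − k·Σln t)/n = 1.47142, so C = exp(1.47142) = 4.35541.

k = 0.932, C = 4.355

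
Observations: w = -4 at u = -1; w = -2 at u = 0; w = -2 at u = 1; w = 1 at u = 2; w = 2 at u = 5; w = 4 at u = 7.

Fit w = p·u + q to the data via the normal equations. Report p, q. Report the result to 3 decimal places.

p = 0.937, q = -2.352

With design matrix M, MᵀM = [[80, 14]; [14, 6]] and Mᵀw = [42, -1]ᵀ.
det = 80·6 − 14² = 284.
p = (42·6 − 14·(-1))/284 = 133/142; q = (80·(-1) − 14·42)/284 = -167/71.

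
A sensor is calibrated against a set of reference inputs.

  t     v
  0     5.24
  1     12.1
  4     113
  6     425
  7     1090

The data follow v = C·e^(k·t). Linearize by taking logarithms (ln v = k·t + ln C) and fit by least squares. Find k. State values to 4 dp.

k = 0.7460

Linearized form: ln v = k·t + ln C. From the 5 transformed points,
Over the data: Σt = 18.0000, Σ(t)² = 102.0000, Σln v = 21.9229, Σt·ln v = 106.6728.
Normal system: [[102.0000, 18.0000]; [18.0000, 5]]·[k, ln C]ᵀ = [106.6728, 21.9229]ᵀ.
Slope k = (n·Σt·ln v − Σt·Σln v)/(n·Σ(t)² − (Σt)²) = (5·106.6728 − 18.0000·21.9229)/186.0000 = 0.74597; ln C = (Σln v − k·Σt)/n = 1.69908.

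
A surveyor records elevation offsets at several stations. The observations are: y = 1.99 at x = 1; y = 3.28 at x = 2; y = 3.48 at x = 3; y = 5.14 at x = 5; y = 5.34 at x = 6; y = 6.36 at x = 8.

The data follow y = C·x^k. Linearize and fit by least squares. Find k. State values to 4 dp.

Linearized form: ln y = k·ln x + ln C. From the 6 transformed points,
Σln x = 7.2724, Σ(ln x)² = 11.8122, Σln y = 8.2853, Σln x·ln y = 11.6767.
Equations: 11.8122·k + 7.2724·ln C = 11.6767;  7.2724·k + 6·ln C = 8.2853.
Δ = 11.8122·6 − (7.2724)² = 17.9853; k = (11.6767·6 − 7.2724·8.2853)/17.9853 = 0.54523, ln C = (11.8122·8.2853 − 7.2724·11.6767)/17.9853 = 0.72003.

k = 0.5452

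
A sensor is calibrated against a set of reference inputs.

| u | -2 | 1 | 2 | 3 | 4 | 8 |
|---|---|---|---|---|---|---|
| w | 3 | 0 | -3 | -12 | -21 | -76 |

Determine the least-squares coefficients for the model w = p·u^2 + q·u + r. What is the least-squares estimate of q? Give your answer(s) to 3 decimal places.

q = -1.913

The normal system MᵀM·[p, q, r]ᵀ = Mᵀw is [[4466, 604, 98]; [604, 98, 16]; [98, 16, 6]]·[p, q, r]ᵀ = [-5308, -740, -109]ᵀ.
Solving the 3×3 system (Gaussian elimination) gives p = -20613/20564, q = -19669/10282, r = 68001/20564.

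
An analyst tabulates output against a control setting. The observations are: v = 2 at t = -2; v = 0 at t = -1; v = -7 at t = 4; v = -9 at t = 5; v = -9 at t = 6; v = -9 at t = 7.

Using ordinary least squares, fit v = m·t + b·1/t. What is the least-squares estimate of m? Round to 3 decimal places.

Entries of XᵀX: Σt·t = 131, Σt·1/t = 6, Σ1/t·1/t = 247081/176400.
And Σt·v = -194, Σ1/t·v = -1027/140.
det = 131·(247081/176400) − 6² = 26017211/176400.
m = ((-194)·(247081/176400) − 6·(-1027/140))/(26017211/176400) = -40169594/26017211; b = (131·(-1027/140) − 6·(-194))/(26017211/176400) = 35812980/26017211.

m = -1.544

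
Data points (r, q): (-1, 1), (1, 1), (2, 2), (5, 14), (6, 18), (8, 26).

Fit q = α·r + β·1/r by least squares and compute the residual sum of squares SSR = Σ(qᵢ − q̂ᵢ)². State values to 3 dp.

SSR = 11.282

AᵀA·[α, β]ᵀ = Aᵀq reads: 131·α + 6·β = 390;  6·α + (33601/14400)·β = 201/20.
(Σr·r = 131, Σr·1/r = 6, Σ1/r·1/r = 33601/14400, Σr·q = 390, Σ1/r·q = 201/20.)
Δ = 131·(33601/14400) − 6² = 3883331/14400.
α = (390·(33601/14400) − 6·(201/20))/(3883331/14400) = 12236070/3883331; β = (131·(201/20) − 6·390)/(3883331/14400) = -14737680/3883331.
Residuals: 1381721/3883331, 6384941/3883331, -9336638/3883331, -3866180/3883331, -1060182/3883331, 4920256/3883331; SSR = 43810246/3883331.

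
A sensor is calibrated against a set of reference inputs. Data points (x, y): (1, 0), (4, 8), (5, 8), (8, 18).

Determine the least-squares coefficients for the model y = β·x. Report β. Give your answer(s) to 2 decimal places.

Normal-equation sums: Σx·x = 106.
For Aᵀy: Σx·y = 216.
AᵀA·[β]ᵀ = Aᵀy becomes [[106]]·[β]ᵀ = [216]ᵀ.
β = 216/106 = 2.03774.

β = 2.04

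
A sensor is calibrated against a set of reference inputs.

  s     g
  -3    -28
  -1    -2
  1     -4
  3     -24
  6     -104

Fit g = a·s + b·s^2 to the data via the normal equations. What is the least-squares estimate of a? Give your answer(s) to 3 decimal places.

a = 0.417

With design matrix X, XᵀX = [[56, 216]; [216, 1460]] and Xᵀg = [-614, -4218]ᵀ.
Eliminating b: 1460·(row 1) − 216·(row 2) gives 35104·a = 1460·(-614) − 216·(-4218) = 14648, so a = 1831/4388.
Then b = ((-4218) − 216·(1831/4388))/1460 = -3237/1097.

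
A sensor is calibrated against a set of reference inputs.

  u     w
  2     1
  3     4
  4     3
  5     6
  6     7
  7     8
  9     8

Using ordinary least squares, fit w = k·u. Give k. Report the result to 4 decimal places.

Setting ∂/∂k … = 0 gives: 220·k = 226.
(Σu·u = 220, Σu·w = 226.)
k = 226/220 = 1.02727.

k = 1.0273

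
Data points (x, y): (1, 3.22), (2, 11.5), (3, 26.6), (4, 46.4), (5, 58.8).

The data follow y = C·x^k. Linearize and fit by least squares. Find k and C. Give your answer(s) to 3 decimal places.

k = 1.857, C = 3.265

Let Y = ln y. Fitting Y = k·ln x + ln C by least squares:
Σln x = 4.7875, Σ(ln x)² = 6.1995, Σln y = 14.8041, Σln x·ln y = 17.1741.
Equations: 6.1995·k + 4.7875·ln C = 17.1741;  4.7875·k + 5·ln C = 14.8041.
Slope k = (n·Σln x·ln y − Σln x·Σln y)/(n·Σ(ln x)² − (Σln x)²) = (5·17.1741 − 4.7875·14.8041)/8.0774 = 1.85651; ln C = (Σln y − k·Σln x)/n = 1.18321, so C = exp(1.18321) = 3.26483.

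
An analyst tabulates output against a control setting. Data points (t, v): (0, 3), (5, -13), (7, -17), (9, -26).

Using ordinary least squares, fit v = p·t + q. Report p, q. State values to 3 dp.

Setting ∂/∂p … = 0 gives: 155·p + 21·q = -418;  21·p + 4·q = -53.
Determinant 155·4 − 21² = 179.
p = ((-418)·4 − 21·(-53))/179 = -559/179; q = (155·(-53) − 21·(-418))/179 = 563/179.

p = -3.123, q = 3.145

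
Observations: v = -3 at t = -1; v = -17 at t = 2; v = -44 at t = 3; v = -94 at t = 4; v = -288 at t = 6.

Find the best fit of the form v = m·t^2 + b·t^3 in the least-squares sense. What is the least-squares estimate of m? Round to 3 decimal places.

m = -1.833

MᵀM·[m, b]ᵀ = Mᵀv reads: 1650·m + 9074·b = -12339;  9074·m + 51546·b = -69545.
(Σt^2·t^2 = 1650, Σt^2·t^3 = 9074, Σt^3·t^3 = 51546, Σt^2·v = -12339, Σt^3·v = -69545.)
Determinant 1650·51546 − 9074² = 2713424.
m = ((-12339)·51546 − 9074·(-69545))/2713424 = -1243691/678356; b = (1650·(-69545) − 9074·(-12339))/2713424 = -696291/678356.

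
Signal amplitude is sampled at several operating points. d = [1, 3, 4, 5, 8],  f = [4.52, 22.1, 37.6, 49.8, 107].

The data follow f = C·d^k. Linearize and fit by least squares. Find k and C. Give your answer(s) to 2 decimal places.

k = 1.52, C = 4.42

With ln fᵢ as the transformed response and ln dᵢ as the regressor:
Σln d = 6.1738, Σ(ln d)² = 10.0431, Σln f = 16.8119, Σln d·ln f = 24.4355.
Equations: 10.0431·k + 6.1738·ln C = 24.4355;  6.1738·k + 5·ln C = 16.8119.
Δ = 10.0431·5 − (6.1738)² = 12.1000; k = (24.4355·5 − 6.1738·16.8119)/12.1000 = 1.51936, ln C = (10.0431·16.8119 − 6.1738·24.4355)/12.1000 = 1.48635, so C = exp(1.48635) = 4.42091.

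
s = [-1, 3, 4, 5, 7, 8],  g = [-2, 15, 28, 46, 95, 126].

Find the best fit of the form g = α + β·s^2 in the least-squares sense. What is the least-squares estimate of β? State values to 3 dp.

Normal-equation sums: Σ1 = 6, Σs^2 = 164, Σs^2·s^2 = 7460.
For Xᵀg: Σg = 308, Σs^2·g = 14450.
Normal equations: [[6, 164]; [164, 7460]]·[α, β]ᵀ = [308, 14450]ᵀ.
Δ = 6·7460 − 164² = 17864.
α = (308·7460 − 164·14450)/17864 = -9015/2233; β = (6·14450 − 164·308)/17864 = 9047/4466.

β = 2.026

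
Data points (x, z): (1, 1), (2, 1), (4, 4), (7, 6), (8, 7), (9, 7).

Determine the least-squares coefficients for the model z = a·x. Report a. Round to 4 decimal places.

a = 0.8372

Sums needed: Σx·x = 215.
Moment sums: Σx·z = 180.
Hence a = 180 / 215 ≈ 0.837209.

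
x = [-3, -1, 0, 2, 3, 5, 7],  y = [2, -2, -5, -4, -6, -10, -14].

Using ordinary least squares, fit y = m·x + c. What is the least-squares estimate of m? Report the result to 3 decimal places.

With design matrix A, AᵀA = [[97, 13]; [13, 7]] and Aᵀy = [-178, -39]ᵀ.
Eliminating c: 7·(row 1) − 13·(row 2) gives 510·m = 7·(-178) − 13·(-39) = -739, so m = -739/510.
Then c = ((-39) − 13·(-739/510))/7 = -1469/510.

m = -1.449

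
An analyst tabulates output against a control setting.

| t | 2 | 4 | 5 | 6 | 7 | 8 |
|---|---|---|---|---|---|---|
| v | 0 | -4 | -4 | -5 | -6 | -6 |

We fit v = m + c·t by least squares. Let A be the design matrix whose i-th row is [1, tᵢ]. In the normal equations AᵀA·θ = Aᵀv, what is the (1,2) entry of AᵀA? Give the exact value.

Row 1 ↔ basis 1, column 2 ↔ basis t, so (AᵀA)_{1,2} = Σᵢ t = (1)·(2) + (1)·(4) + (1)·(5) + (1)·(6) + (1)·(7) + (1)·(8) = 32.

32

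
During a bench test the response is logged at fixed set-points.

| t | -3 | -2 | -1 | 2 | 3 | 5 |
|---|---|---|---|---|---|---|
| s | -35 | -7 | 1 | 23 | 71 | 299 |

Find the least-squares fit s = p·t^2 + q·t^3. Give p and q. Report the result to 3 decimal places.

p = 2.046, q = 1.980

The normal system MᵀM·[p, q]ᵀ = Mᵀs is [[820, 3124]; [3124, 17212]]·[p, q]ᵀ = [7864, 40476]ᵀ.
det = 820·17212 − 3124² = 4354464.
p = (7864·17212 − 3124·40476)/4354464 = 556759/272154; q = (820·40476 − 3124·7864)/4354464 = 538949/272154.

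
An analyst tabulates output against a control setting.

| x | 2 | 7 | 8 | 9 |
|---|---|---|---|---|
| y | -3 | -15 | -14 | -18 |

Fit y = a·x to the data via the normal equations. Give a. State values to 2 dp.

a = -1.94

AᵀA·[a]ᵀ = Aᵀy reads: 198·a = -385.
(Σx·x = 198, Σx·y = -385.)
a = (-385)/198 = -1.94444.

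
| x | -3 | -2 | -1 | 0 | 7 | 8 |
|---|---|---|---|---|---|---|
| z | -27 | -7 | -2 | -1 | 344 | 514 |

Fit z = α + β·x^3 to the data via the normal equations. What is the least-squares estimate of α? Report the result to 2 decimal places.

Forming AᵀA = [[6, 819]; [819, 380587]] and Aᵀz = [821, 381947]ᵀ gives AᵀA·[α, β]ᵀ = Aᵀz.
det = 6·380587 − 819² = 1612761.
α = (821·380587 − 819·381947)/1612761 = -352666/1612761; β = (6·381947 − 819·821)/1612761 = 539761/537587.

α = -0.22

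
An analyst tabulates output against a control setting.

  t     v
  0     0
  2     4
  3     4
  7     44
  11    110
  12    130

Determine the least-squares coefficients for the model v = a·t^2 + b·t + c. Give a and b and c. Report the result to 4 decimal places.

a = 0.9498, b = -0.4732, c = -0.3397

Forming AᵀA = [[37875, 3437, 327]; [3437, 327, 35]; [327, 35, 6]] and Aᵀv = [34238, 3098, 292]ᵀ gives AᵀA·[a, b, c]ᵀ = Aᵀv.
Row-reducing yields a = 176483/185802, b = -29305/61934, c = -31561/92901.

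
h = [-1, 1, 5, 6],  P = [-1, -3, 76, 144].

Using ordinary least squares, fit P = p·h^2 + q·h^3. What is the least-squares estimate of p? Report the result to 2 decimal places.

Setting ∂/∂p … = 0 gives: 1923·p + 10901·q = 7080;  10901·p + 62283·q = 40602.
det = 1923·62283 − 10901² = 938408.
p = (7080·62283 − 10901·40602)/938408 = -819381/469204; q = (1923·40602 − 10901·7080)/938408 = 449283/469204.

p = -1.75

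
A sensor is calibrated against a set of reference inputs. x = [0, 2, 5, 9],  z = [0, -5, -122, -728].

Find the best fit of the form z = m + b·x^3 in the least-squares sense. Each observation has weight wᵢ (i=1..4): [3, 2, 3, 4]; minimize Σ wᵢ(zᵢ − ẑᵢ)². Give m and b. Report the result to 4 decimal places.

m = 1.8339, b = -1.0009

The normal system AᵀWA·[m, b]ᵀ = AᵀWz is [[12, 3307]; [3307, 2172767]]·[m, b]ᵀ = [-3288, -2168678]ᵀ.
Determinant 12·2172767 − 3307² = 15136955.
m = ((-3288)·2172767 − 3307·(-2168678))/15136955 = 5552050/3027391; b = (12·(-2168678) − 3307·(-3288))/15136955 = -3030144/3027391.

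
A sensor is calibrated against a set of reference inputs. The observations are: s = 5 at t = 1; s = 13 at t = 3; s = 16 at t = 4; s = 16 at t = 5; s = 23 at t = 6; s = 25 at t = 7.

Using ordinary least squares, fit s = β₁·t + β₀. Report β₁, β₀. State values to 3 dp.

From the data, Σt·t = 136, Σt = 26, Σ1 = 6.
For Aᵀs: Σt·s = 501, Σs = 98.
AᵀA·[β₁, β₀]ᵀ = Aᵀs becomes [[136, 26]; [26, 6]]·[β₁, β₀]ᵀ = [501, 98]ᵀ.
det = 136·6 − 26² = 140.
β₁ = (501·6 − 26·98)/140 = 229/70; β₀ = (136·98 − 26·501)/140 = 151/70.

β₁ = 3.271, β₀ = 2.157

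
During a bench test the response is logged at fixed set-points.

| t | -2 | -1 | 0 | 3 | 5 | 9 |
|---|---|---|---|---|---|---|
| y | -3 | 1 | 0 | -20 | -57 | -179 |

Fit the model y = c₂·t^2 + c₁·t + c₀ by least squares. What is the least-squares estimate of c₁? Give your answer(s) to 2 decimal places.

c₁ = -1.36

With design matrix X, XᵀX = [[7284, 872, 120]; [872, 120, 14]; [120, 14, 6]] and Xᵀy = [-16115, -1951, -258]ᵀ.
Inverting the 3×3 Gram matrix, [c₂, c₁, c₀]ᵀ = [-237193/114108, -697/514, 99131/57054]ᵀ.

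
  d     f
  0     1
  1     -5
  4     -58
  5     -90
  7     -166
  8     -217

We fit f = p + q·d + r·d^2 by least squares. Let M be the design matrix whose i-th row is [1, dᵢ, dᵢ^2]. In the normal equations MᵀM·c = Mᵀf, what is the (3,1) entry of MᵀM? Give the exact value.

Row 3 ↔ basis d^2, column 1 ↔ basis 1, so (MᵀM)_{3,1} = Σᵢ d^2 = (0)·(1) + (1)·(1) + (16)·(1) + (25)·(1) + (49)·(1) + (64)·(1) = 155.

155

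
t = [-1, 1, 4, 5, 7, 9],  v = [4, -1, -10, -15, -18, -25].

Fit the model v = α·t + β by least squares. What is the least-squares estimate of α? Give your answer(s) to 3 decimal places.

With design matrix A, AᵀA = [[173, 25]; [25, 6]] and Aᵀv = [-471, -65]ᵀ.
Δ = 173·6 − 25² = 413.
α = ((-471)·6 − 25·(-65))/413 = -1201/413; β = (173·(-65) − 25·(-471))/413 = 530/413.

α = -2.908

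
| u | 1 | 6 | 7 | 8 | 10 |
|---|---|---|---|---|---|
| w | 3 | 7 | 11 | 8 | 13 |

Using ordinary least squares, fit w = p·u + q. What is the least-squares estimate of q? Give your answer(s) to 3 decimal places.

Compute the Gram sums: Σu·u = 250, Σu = 32, Σ1 = 5.
Right-hand side: Σu·w = 316, Σw = 42.
So AᵀA·[p, q]ᵀ = Aᵀw: [[250, 32]; [32, 5]]·[p, q]ᵀ = [316, 42]ᵀ.
det = 250·5 − 32² = 226.
p = (316·5 − 32·42)/226 = 118/113; q = (250·42 − 32·316)/226 = 194/113.

q = 1.717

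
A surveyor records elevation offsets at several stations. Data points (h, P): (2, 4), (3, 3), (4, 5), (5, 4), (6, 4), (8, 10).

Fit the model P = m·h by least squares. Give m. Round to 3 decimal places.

Setting ∂/∂m … = 0 gives: 154·m = 161.
(Σh·h = 154, Σh·P = 161.)
Hence m = 161 / 154 ≈ 1.04545.

m = 1.045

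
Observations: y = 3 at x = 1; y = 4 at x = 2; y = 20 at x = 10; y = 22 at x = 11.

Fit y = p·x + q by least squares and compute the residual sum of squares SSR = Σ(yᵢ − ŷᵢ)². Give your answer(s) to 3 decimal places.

SSR = 0.445

Normal-equation sums: Σx·x = 226, Σx = 24, Σ1 = 4.
For Mᵀy: Σx·y = 453, Σy = 49.
MᵀM·[p, q]ᵀ = Mᵀy becomes [[226, 24]; [24, 4]]·[p, q]ᵀ = [453, 49]ᵀ.
Eliminating q: 4·(row 1) − 24·(row 2) gives 328·p = 4·453 − 24·49 = 636, so p = 159/82.
Then q = (49 − 24·(159/82))/4 = 101/164.
Residuals: 73/164, -81/164, -1/164, 9/164; SSR = 73/164.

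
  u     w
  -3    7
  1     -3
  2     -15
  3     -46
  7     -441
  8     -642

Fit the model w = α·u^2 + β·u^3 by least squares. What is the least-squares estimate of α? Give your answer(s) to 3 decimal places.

α = -2.101

With design matrix M, MᵀM = [[6676, 49608]; [49608, 381316]] and Mᵀw = [-63111, -481521]ᵀ.
det = 6676·381316 − 49608² = 84711952.
α = ((-63111)·381316 − 49608·(-481521))/84711952 = -3421929/1629076; β = (6676·(-481521) − 49608·(-63111))/84711952 = -20955927/21177988.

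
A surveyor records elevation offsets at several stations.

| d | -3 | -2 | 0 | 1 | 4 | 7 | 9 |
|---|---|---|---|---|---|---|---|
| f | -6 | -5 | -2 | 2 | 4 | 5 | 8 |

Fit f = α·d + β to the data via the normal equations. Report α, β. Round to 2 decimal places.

α = 1.13, β = -1.72

AᵀA·[α, β]ᵀ = Aᵀf reads: 160·α + 16·β = 153;  16·α + 7·β = 6.
(Σd·d = 160, Σd = 16, Σ1 = 7, Σd·f = 153, Σf = 6.)
Determinant 160·7 − 16² = 864.
α = (153·7 − 16·6)/864 = 325/288; β = (160·6 − 16·153)/864 = -31/18.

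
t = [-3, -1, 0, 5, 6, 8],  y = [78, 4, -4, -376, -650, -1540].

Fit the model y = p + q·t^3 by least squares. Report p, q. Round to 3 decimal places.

p = -1.688, q = -3.003

Entries of MᵀM: Σ1 = 6, Σt^3 = 825, Σt^3·t^3 = 325155.
Moment sums: Σy = -2488, Σt^3·y = -977990.
Normal equations: [[6, 825]; [825, 325155]]·[p, q]ᵀ = [-2488, -977990]ᵀ.
det = 6·325155 − 825² = 1270305.
p = ((-2488)·325155 − 825·(-977990))/1270305 = -47642/28229; q = (6·(-977990) − 825·(-2488))/1270305 = -254356/84687.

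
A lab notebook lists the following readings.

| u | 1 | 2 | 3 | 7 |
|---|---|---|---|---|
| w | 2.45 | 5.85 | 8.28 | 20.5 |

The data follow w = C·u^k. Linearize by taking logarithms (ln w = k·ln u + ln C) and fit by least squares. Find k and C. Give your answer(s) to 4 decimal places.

k = 1.0794, C = 2.5615

Let Y = ln w. Fitting Y = k·ln u + ln C by least squares:
Σln u = 3.7377, Σ(ln u)² = 5.4740, Σln w = 7.7968, Σln u·ln w = 9.4242.
Equations: 5.4740·k + 3.7377·ln C = 9.4242;  3.7377·k + 4·ln C = 7.7968.
Solving (det = 7.9257): k = 1.07938, ln C = 0.94061, so C = exp(0.94061) = 2.56154.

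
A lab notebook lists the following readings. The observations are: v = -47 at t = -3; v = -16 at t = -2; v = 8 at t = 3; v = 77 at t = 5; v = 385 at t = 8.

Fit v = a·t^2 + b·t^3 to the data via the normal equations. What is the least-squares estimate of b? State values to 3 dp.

With design matrix X, XᵀX = [[4899, 35861]; [35861, 279291]] and Xᵀv = [26150, 208358]ᵀ.
Determinant 4899·279291 − 35861² = 82235288.
a = (26150·279291 − 35861·208358)/82235288 = -42116647/20558822; b = (4899·208358 − 35861·26150)/82235288 = 20745173/20558822.

b = 1.009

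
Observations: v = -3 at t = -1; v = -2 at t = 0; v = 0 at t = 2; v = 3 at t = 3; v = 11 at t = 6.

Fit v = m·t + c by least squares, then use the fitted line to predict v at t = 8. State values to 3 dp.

With design matrix M, MᵀM = [[50, 10]; [10, 5]] and Mᵀv = [78, 9]ᵀ.
Determinant 50·5 − 10² = 150.
m = (78·5 − 10·9)/150 = 2; c = (50·9 − 10·78)/150 = -11/5.
At t = 8: v̂ = (2)·(8) + (-11/5)·(1) = 69/5.

v̂ = 13.800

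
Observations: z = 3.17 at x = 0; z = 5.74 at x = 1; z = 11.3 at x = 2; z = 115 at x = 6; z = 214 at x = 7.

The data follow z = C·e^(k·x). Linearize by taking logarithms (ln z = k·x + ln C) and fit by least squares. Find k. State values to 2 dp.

k = 0.60

Let Y = ln z. Fitting Y = k·x + ln C by least squares:
Σx = 16.0000, Σ(x)² = 90.0000, Σln z = 15.4369, Σx·ln z = 72.6285.
Equations: 90.0000·k + 16.0000·ln C = 72.6285;  16.0000·k + 5·ln C = 15.4369.
Solving (det = 194.0000): k = 0.59872, ln C = 1.17147.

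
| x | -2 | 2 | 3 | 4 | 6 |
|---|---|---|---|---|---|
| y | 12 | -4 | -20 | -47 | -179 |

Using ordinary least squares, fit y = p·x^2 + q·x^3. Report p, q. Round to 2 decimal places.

Entries of AᵀA: Σx^2·x^2 = 1665, Σx^2·x^3 = 9043, Σx^3·x^3 = 51609.
For Aᵀy: Σx^2·y = -7344, Σx^3·y = -42340.
Eliminating q: 51609·(row 1) − 9043·(row 2) gives 4153136·p = 51609·(-7344) − 9043·(-42340) = 3864124, so p = 966031/1038284.
Then q = ((-42340) − 9043·(966031/1038284))/51609 = -1021077/1038284.

p = 0.93, q = -0.98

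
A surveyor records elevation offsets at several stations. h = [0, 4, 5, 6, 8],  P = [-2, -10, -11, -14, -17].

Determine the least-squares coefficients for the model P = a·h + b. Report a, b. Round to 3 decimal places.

Setting ∂/∂a … = 0 gives: 141·a + 23·b = -315;  23·a + 5·b = -54.
Δ = 141·5 − 23² = 176.
a = ((-315)·5 − 23·(-54))/176 = -333/176; b = (141·(-54) − 23·(-315))/176 = -369/176.

a = -1.892, b = -2.097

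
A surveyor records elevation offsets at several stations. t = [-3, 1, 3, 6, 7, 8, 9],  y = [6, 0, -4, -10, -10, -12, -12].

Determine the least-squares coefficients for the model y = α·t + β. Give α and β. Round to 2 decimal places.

α = -1.59, β = 1.06

Compute the Gram sums: Σt·t = 249, Σt = 31, Σ1 = 7.
Moment sums: Σt·y = -364, Σy = -42.
So MᵀM·[α, β]ᵀ = Mᵀy: [[249, 31]; [31, 7]]·[α, β]ᵀ = [-364, -42]ᵀ.
Eliminating β: 7·(row 1) − 31·(row 2) gives 782·α = 7·(-364) − 31·(-42) = -1246, so α = -623/391.
Then β = ((-42) − 31·(-623/391))/7 = 413/391.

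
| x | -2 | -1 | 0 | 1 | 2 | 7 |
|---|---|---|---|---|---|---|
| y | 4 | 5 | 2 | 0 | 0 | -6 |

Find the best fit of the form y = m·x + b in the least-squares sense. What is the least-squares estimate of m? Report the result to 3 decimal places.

Sums needed: Σx·x = 59, Σx = 7, Σ1 = 6.
Right-hand side: Σx·y = -55, Σy = 5.
Normal equations: [[59, 7]; [7, 6]]·[m, b]ᵀ = [-55, 5]ᵀ.
Δ = 59·6 − 7² = 305.
m = ((-55)·6 − 7·5)/305 = -73/61; b = (59·5 − 7·(-55))/305 = 136/61.

m = -1.197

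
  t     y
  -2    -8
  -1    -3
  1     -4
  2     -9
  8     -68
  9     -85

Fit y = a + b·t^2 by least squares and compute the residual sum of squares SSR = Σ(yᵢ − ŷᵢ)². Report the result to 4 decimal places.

Sums needed: Σ1 = 6, Σt^2 = 155, Σt^2·t^2 = 10691.
Moment sums: Σy = -177, Σt^2·y = -11312.
So MᵀM·[a, b]ᵀ = Mᵀy: [[6, 155]; [155, 10691]]·[a, b]ᵀ = [-177, -11312]ᵀ.
Eliminating b: 10691·(row 1) − 155·(row 2) gives 40121·a = 10691·(-177) − 155·(-11312) = -138947, so a = -138947/40121.
Then b = ((-11312) − 155·(-138947/40121))/10691 = -40437/40121.
Residuals: -20273/40121, 59021/40121, 18900/40121, -60394/40121, -1313/40121, 4059/40121; SSR = 197336/40121.

SSR = 4.9185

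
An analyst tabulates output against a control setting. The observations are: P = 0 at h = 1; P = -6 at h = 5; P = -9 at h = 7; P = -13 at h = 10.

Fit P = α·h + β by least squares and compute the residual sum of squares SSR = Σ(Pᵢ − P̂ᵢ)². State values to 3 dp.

SSR = 0.082

Entries of AᵀA: Σh·h = 175, Σh = 23, Σ1 = 4.
Right-hand side: Σh·P = -223, ΣP = -28.
Normal equations: [[175, 23]; [23, 4]]·[α, β]ᵀ = [-223, -28]ᵀ.
Δ = 175·4 − 23² = 171.
α = ((-223)·4 − 23·(-28))/171 = -248/171; β = (175·(-28) − 23·(-223))/171 = 229/171.
Residuals: 1/9, -5/57, -32/171, 28/171; SSR = 14/171.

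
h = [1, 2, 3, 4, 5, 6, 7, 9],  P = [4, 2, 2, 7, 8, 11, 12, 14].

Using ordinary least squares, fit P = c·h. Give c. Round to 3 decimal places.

c = 1.620

Compute the Gram sums: Σh·h = 221.
And Σh·P = 358.
Hence c = 358 / 221 ≈ 1.61991.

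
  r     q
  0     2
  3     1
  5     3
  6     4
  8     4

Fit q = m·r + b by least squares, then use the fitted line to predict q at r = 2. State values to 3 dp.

q̂ = 2.000

Setting ∂/∂m … = 0 gives: 134·m + 22·b = 74;  22·m + 5·b = 14.
Δ = 134·5 − 22² = 186.
m = (74·5 − 22·14)/186 = 1/3; b = (134·14 − 22·74)/186 = 4/3.
At r = 2: q̂ = (1/3)·(2) + (4/3)·(1) = 2.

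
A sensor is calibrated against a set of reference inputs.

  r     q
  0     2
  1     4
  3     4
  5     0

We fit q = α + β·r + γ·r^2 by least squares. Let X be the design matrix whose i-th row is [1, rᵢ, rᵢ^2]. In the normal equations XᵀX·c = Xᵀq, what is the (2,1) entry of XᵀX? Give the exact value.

9

Row 2 ↔ basis r, column 1 ↔ basis 1, so (XᵀX)_{2,1} = Σᵢ r = (0)·(1) + (1)·(1) + (3)·(1) + (5)·(1) = 9.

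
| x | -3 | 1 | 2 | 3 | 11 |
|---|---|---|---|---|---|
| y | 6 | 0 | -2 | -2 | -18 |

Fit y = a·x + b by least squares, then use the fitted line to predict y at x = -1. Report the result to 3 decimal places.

ŷ = 3.370

Forming MᵀM = [[144, 14]; [14, 5]] and Mᵀy = [-226, -16]ᵀ gives MᵀM·[a, b]ᵀ = Mᵀy.
det = 144·5 − 14² = 524.
a = ((-226)·5 − 14·(-16))/524 = -453/262; b = (144·(-16) − 14·(-226))/524 = 215/131.
At x = -1: ŷ = (-453/262)·(-1) + (215/131)·(1) = 883/262.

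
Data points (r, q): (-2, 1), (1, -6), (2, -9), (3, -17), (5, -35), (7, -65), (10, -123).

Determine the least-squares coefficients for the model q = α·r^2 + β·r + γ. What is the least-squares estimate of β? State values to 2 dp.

The normal equations are: 13140·α + 1496·β + 192·γ = -16551;  1496·α + 192·β + 26·γ = -1937;  192·α + 26·β + 7·γ = -254.
Inverting the 3×3 Gram matrix, [α, β, γ]ᵀ = [-239359/242396, -560145/242396, -74849/121198]ᵀ.

β = -2.31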